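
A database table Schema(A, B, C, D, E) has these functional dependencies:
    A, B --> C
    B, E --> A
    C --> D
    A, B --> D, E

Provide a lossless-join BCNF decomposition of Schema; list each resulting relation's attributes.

Candidate keys of the original relation: {A, B}, {B, E}.
Within {A, B, C, D, E}: {C}⁺ ∩ {A, B, C, D, E} = {C, D}, not the whole set, so C --> D violates BCNF; decompose into {C, D} and {A, B, C, E}.
{C, D} has no BCNF violation.
{A, B, C, E} has no BCNF violation.

{A, B, C, E}; {C, D}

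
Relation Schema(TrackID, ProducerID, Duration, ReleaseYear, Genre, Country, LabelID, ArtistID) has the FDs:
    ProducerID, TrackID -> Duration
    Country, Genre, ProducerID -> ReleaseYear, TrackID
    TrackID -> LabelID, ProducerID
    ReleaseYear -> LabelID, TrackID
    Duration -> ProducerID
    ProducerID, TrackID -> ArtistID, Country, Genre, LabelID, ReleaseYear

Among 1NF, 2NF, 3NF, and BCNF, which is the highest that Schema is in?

3NF

Candidate keys: {Country, Duration, Genre}, {Country, Genre, ProducerID}, {ReleaseYear}, {TrackID}. Prime attributes: {Country, Duration, Genre, ProducerID, ReleaseYear, TrackID}.
Duration -> ProducerID breaks BCNF: {Duration}⁺ = {Duration, ProducerID}, so {Duration} is not a superkey.
Its right-hand attributes {ProducerID} are all prime, as are those of every other non-superkey FD — the relation is in 3NF.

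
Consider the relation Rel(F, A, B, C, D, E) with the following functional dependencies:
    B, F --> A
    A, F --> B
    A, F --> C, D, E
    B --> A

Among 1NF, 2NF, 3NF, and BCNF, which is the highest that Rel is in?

3NF

Candidate keys: {A, F}, {B, F}. Prime attributes: {A, B, F}.
B --> A breaks BCNF: {B}⁺ = {A, B}, so {B} is not a superkey.
But every attribute on its right side ({A}) is prime, and the same holds for every other non-superkey FD, so 3NF still holds.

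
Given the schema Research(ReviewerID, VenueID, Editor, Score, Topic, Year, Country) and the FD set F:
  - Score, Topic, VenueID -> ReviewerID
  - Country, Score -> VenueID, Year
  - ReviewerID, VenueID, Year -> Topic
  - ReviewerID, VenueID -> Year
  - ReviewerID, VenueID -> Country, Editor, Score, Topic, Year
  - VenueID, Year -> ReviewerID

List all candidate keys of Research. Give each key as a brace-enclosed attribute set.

{Country, Score}, {ReviewerID, VenueID}, {Score, Topic, VenueID}, {VenueID, Year}

Closure of {Country, Score} is {Country, Editor, ReviewerID, Score, Topic, VenueID, Year}, the whole schema; {Country, Score} is a candidate key.
Closure of {ReviewerID, VenueID} is {Country, Editor, ReviewerID, Score, Topic, VenueID, Year}, the whole schema; {ReviewerID, VenueID} is a candidate key.
Closure of {VenueID, Year} is {Country, Editor, ReviewerID, Score, Topic, VenueID, Year}, the whole schema; {VenueID, Year} is a candidate key.
Closure of {Score, Topic, VenueID} is {Country, Editor, ReviewerID, Score, Topic, VenueID, Year}, the whole schema; {Score, Topic, VenueID} is a candidate key.
Any other superkey properly contains one of these, so there are no further candidate keys.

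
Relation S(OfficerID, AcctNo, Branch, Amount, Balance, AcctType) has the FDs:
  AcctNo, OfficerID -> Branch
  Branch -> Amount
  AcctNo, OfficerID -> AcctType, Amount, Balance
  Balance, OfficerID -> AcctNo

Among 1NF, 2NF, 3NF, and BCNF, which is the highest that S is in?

2NF

Candidate keys: {AcctNo, OfficerID}, {Balance, OfficerID}. Prime attributes: {AcctNo, Balance, OfficerID}.
For Branch -> Amount we have {Branch}⁺ = {Amount, Branch}; {Branch} is not a superkey, so BCNF fails.
Branch -> Amount determines the non-prime attribute {Amount} from a non-superkey — 3NF is violated.
Checking every proper subset of each key, none determines a non-prime attribute — 2NF is satisfied.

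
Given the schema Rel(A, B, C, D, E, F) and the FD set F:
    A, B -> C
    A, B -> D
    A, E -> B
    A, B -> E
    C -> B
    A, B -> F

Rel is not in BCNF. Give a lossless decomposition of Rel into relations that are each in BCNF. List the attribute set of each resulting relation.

{A, C, D, E, F}; {B, C}

Candidate keys of the original relation: {A, B}, {A, C}, {A, E}.
{A, B, C, D, E, F}: {C} determines {B, C} here but is not a superkey — split on C -> B, giving {B, C} and {A, C, D, E, F}.
{B, C} has no BCNF violation.
{A, C, D, E, F} has no BCNF violation.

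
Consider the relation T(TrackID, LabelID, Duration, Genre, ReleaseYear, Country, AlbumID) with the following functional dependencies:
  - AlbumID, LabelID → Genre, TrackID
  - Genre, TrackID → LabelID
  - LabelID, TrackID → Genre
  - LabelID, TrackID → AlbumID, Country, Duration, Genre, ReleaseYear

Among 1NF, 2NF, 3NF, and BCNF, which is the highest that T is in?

BCNF

Candidate keys: {AlbumID, LabelID}, {Genre, TrackID}, {LabelID, TrackID}. Prime attributes: {AlbumID, Genre, LabelID, TrackID}.
Each dependency's left side is a superkey — BCNF holds.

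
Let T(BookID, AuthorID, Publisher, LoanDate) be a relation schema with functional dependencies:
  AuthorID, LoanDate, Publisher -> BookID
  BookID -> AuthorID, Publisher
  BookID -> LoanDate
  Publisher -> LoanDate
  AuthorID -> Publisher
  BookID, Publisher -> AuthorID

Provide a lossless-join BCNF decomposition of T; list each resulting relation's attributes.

Candidate keys of the original relation: {AuthorID}, {BookID}.
{AuthorID, BookID, LoanDate, Publisher}: {Publisher} determines {LoanDate, Publisher} here but is not a superkey — split on Publisher -> LoanDate, giving {LoanDate, Publisher} and {AuthorID, BookID, Publisher}.
{LoanDate, Publisher} is in BCNF.
{AuthorID, BookID, Publisher} is in BCNF.

{AuthorID, BookID, Publisher}; {LoanDate, Publisher}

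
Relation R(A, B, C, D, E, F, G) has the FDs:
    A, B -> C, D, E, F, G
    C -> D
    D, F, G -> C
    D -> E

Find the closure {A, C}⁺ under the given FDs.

{A, C, D, E}

Start with {A, C}.
C -> D applies; add {D} → now {A, C, D}.
D -> E applies; add {E} → now {A, C, D, E}.
No further FD applies.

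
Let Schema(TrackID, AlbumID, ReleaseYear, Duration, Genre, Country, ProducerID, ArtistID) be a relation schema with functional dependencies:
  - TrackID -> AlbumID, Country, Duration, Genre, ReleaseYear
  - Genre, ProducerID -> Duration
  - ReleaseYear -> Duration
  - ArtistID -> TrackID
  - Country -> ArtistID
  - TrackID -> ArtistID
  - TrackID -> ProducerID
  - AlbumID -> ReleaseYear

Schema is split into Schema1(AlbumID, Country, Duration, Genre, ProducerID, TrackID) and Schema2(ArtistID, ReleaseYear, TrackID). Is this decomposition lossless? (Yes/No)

Common attributes: {TrackID}; their closure is {AlbumID, ArtistID, Country, Duration, Genre, ProducerID, ReleaseYear, TrackID}.
This includes all of Schema1, so the common attributes are a superkey of Schema1 — the join is lossless.

Yes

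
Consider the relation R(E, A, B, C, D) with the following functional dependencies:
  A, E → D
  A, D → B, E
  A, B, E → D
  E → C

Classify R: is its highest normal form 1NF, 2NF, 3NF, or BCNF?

1NF

Candidate keys: {A, D}, {A, E}. Prime attributes: {A, D, E}.
E → C breaks BCNF: {E}⁺ = {C, E}, so {E} is not a superkey.
Because {C} is non-prime and the left side of E → C is not a superkey, the relation is not in 3NF.
Since {E} ⊂ {A, E} and {E}⁺ ⊇ {C} with {C} non-prime, there is a partial dependency; 2NF fails.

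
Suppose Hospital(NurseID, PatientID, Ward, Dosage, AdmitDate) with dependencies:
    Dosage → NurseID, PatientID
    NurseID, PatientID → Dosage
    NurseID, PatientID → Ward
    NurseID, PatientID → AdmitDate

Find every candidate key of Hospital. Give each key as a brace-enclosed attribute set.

{Dosage}⁺ = {AdmitDate, Dosage, NurseID, PatientID, Ward}, which is every attribute, so {Dosage} is a candidate key.
{NurseID, PatientID}⁺ = {AdmitDate, Dosage, NurseID, PatientID, Ward}, which is every attribute, so {NurseID, PatientID} is a candidate key.
Any other superkey properly contains one of these, so there are no further candidate keys.

{Dosage}, {NurseID, PatientID}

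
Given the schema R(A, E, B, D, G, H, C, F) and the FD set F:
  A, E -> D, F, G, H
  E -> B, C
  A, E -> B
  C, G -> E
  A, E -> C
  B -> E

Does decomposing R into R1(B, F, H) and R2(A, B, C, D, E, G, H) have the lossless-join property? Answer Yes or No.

R1 ∩ R2 = {B, H}; its closure under F is {B, C, E, H}.
Neither R1 nor R2 is contained in that closure, so the decomposition is lossy.

No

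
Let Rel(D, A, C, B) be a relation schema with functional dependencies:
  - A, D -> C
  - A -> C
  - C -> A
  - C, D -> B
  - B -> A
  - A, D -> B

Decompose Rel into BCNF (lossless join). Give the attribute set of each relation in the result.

{A, B}; {A, C}; {B, D}

Candidate keys of the original relation: {A, D}, {B, D}, {C, D}.
{A, B, C, D}: {A} determines {A, C} here but is not a superkey — split on A -> C, giving {A, C} and {A, B, D}.
{A, C} is in BCNF.
{A, B, D}: {B} determines {A, B} here but is not a superkey — split on B -> A, giving {A, B} and {B, D}.
{A, B} is in BCNF.
{B, D} is in BCNF.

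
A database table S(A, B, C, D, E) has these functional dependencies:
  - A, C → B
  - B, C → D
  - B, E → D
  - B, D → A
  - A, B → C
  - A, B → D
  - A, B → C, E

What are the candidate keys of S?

{A, B}, {A, C}, {B, C}, {B, D}, {B, E}

{A, B} is a candidate key since {A, B}⁺ = {A, B, C, D, E} covers every attribute.
{A, C} is a candidate key since {A, C}⁺ = {A, B, C, D, E} covers every attribute.
{B, C} is a candidate key since {B, C}⁺ = {A, B, C, D, E} covers every attribute.
{B, D} is a candidate key since {B, D}⁺ = {A, B, C, D, E} covers every attribute.
{B, E} is a candidate key since {B, E}⁺ = {A, B, C, D, E} covers every attribute.
These are minimal and exhaustive — every other superkey contains one of them.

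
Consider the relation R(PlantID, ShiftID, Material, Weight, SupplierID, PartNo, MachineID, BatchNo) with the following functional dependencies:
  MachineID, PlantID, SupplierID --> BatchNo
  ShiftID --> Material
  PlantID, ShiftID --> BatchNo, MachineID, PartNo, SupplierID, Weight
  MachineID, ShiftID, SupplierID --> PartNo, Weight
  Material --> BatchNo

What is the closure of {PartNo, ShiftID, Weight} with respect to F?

{BatchNo, Material, PartNo, ShiftID, Weight}

Start with {PartNo, ShiftID, Weight}.
ShiftID --> Material applies; add {Material} → now {Material, PartNo, ShiftID, Weight}.
Material --> BatchNo applies; add {BatchNo} → now {BatchNo, Material, PartNo, ShiftID, Weight}.
No further FD applies.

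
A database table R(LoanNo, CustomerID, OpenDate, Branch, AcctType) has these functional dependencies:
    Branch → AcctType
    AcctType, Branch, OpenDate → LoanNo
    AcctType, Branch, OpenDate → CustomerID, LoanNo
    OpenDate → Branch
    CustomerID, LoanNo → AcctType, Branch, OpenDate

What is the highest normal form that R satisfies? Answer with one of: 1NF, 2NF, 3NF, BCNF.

Candidate keys: {CustomerID, LoanNo}, {OpenDate}. Prime attributes: {CustomerID, LoanNo, OpenDate}.
For Branch → AcctType we have {Branch}⁺ = {AcctType, Branch}; {Branch} is not a superkey, so BCNF fails.
Branch → AcctType determines the non-prime attribute {AcctType} from a non-superkey — 3NF is violated.
Checking every proper subset of each key, none determines a non-prime attribute — 2NF is satisfied.

2NF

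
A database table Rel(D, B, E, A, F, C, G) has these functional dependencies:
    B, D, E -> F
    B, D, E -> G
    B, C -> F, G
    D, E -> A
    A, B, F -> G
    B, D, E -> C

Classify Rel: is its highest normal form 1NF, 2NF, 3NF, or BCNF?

Candidate key: {B, D, E}. Prime attributes: {B, D, E}.
B, C -> F, G breaks BCNF: {B, C}⁺ = {B, C, F, G}, so {B, C} is not a superkey.
B, C -> F, G determines the non-prime attributes {F, G} from a non-superkey — 3NF is violated.
The proper key subset {D, E} of {B, D, E} determines non-prime {A}, so the relation is not even in 2NF.

1NF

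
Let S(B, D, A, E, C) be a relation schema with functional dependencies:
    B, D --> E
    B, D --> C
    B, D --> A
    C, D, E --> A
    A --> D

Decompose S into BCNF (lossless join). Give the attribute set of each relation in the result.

Candidate keys of the original relation: {A, B}, {B, D}.
In {A, B, C, D, E}, {C, D, E} is not a superkey ({C, D, E}⁺ restricted to this set is {A, C, D, E}), so split on C, D, E --> A into {A, C, D, E} and {B, C, D, E}.
In {A, C, D, E}, {A} is not a superkey ({A}⁺ restricted to this set is {A, D}), so split on A --> D into {A, D} and {A, C, E}.
{A, D}: every determinant is a superkey — BCNF.
{A, C, E}: every determinant is a superkey — BCNF.
{B, C, D, E}: every determinant is a superkey — BCNF.

{A, C, E}; {A, D}; {B, C, D, E}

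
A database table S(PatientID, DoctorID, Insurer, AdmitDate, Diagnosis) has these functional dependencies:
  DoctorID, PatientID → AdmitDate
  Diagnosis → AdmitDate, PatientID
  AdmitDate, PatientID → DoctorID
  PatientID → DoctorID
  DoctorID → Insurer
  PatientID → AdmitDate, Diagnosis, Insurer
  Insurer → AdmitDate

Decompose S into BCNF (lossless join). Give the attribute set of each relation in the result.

{AdmitDate, Insurer}; {Diagnosis, DoctorID, PatientID}; {DoctorID, Insurer}

Candidate keys of the original relation: {Diagnosis}, {PatientID}.
Within {AdmitDate, Diagnosis, DoctorID, Insurer, PatientID}: {DoctorID}⁺ ∩ {AdmitDate, Diagnosis, DoctorID, Insurer, PatientID} = {AdmitDate, DoctorID, Insurer}, not the whole set, so DoctorID → AdmitDate, Insurer violates BCNF; decompose into {AdmitDate, DoctorID, Insurer} and {Diagnosis, DoctorID, PatientID}.
Within {AdmitDate, DoctorID, Insurer}: {Insurer}⁺ ∩ {AdmitDate, DoctorID, Insurer} = {AdmitDate, Insurer}, not the whole set, so Insurer → AdmitDate violates BCNF; decompose into {AdmitDate, Insurer} and {DoctorID, Insurer}.
{AdmitDate, Insurer} is in BCNF.
{DoctorID, Insurer} is in BCNF.
{Diagnosis, DoctorID, PatientID} is in BCNF.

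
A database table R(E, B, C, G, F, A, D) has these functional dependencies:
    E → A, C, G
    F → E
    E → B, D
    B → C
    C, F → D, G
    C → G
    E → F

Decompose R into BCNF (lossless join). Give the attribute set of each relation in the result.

{A, B, D, E, F}; {B, C}; {C, G}

Candidate keys of the original relation: {E}, {F}.
In {A, B, C, D, E, F, G}, {B} is not a superkey ({B}⁺ restricted to this set is {B, C, G}), so split on B → C, G into {B, C, G} and {A, B, D, E, F}.
In {B, C, G}, {C} is not a superkey ({C}⁺ restricted to this set is {C, G}), so split on C → G into {C, G} and {B, C}.
{C, G} has no BCNF violation.
{B, C} has no BCNF violation.
{A, B, D, E, F} has no BCNF violation.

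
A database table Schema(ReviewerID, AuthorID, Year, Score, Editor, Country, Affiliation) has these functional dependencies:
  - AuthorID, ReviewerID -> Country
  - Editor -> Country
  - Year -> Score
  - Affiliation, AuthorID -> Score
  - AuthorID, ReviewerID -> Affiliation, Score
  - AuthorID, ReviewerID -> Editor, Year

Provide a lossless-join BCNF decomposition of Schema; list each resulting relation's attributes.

{Affiliation, AuthorID, Editor, ReviewerID, Year}; {Country, Editor}; {Score, Year}

Candidate key of the original relation: {AuthorID, ReviewerID}.
Within {Affiliation, AuthorID, Country, Editor, ReviewerID, Score, Year}: {Editor}⁺ ∩ {Affiliation, AuthorID, Country, Editor, ReviewerID, Score, Year} = {Country, Editor}, not the whole set, so Editor -> Country violates BCNF; decompose into {Country, Editor} and {Affiliation, AuthorID, Editor, ReviewerID, Score, Year}.
{Country, Editor} has no BCNF violation.
Within {Affiliation, AuthorID, Editor, ReviewerID, Score, Year}: {Year}⁺ ∩ {Affiliation, AuthorID, Editor, ReviewerID, Score, Year} = {Score, Year}, not the whole set, so Year -> Score violates BCNF; decompose into {Score, Year} and {Affiliation, AuthorID, Editor, ReviewerID, Year}.
{Score, Year} has no BCNF violation.
{Affiliation, AuthorID, Editor, ReviewerID, Year} has no BCNF violation.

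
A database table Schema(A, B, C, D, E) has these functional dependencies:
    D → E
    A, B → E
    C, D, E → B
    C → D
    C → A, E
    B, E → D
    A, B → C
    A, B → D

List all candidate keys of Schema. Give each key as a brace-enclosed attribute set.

{C}⁺ = {A, B, C, D, E}, which is every attribute, so {C} is a candidate key.
{A, B}⁺ = {A, B, C, D, E}, which is every attribute, so {A, B} is a candidate key.
Any other superkey properly contains one of these, so there are no further candidate keys.

{A, B}, {C}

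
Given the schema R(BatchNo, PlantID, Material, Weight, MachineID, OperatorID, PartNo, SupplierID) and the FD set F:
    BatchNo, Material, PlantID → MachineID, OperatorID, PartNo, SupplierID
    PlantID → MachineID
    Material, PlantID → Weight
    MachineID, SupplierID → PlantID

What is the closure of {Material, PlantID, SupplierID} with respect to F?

Start with {Material, PlantID, SupplierID}.
PlantID → MachineID applies; add {MachineID} → now {MachineID, Material, PlantID, SupplierID}.
Material, PlantID → Weight applies; add {Weight} → now {MachineID, Material, PlantID, SupplierID, Weight}.
No further FD applies.

{MachineID, Material, PlantID, SupplierID, Weight}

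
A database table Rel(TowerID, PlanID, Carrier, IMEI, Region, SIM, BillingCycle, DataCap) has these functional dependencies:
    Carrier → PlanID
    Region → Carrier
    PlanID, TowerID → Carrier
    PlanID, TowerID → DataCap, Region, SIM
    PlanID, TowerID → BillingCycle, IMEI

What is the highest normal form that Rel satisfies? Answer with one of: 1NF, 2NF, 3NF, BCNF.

Candidate keys: {Carrier, TowerID}, {PlanID, TowerID}, {Region, TowerID}. Prime attributes: {Carrier, PlanID, Region, TowerID}.
Carrier → PlanID: {Carrier}⁺ = {Carrier, PlanID}, which is not all of the attributes, so the left side is not a superkey — BCNF is violated.
Since {PlanID} ⊆ prime attributes and every other non-superkey FD also has a prime right side, the schema is in 3NF.

3NF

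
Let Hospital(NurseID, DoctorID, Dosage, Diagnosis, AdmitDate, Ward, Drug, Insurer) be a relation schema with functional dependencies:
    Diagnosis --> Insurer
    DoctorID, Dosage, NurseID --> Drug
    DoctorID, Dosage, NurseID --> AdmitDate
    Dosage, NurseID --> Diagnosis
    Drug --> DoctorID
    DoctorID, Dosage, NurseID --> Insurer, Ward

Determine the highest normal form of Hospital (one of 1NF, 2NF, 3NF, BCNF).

Candidate keys: {DoctorID, Dosage, NurseID}, {Dosage, Drug, NurseID}. Prime attributes: {DoctorID, Dosage, Drug, NurseID}.
Diagnosis --> Insurer breaks BCNF: {Diagnosis}⁺ = {Diagnosis, Insurer}, so {Diagnosis} is not a superkey.
Diagnosis --> Insurer has non-prime {Insurer} on the right and a non-superkey on the left, so 3NF fails.
The proper key subset {Dosage, NurseID} of {DoctorID, Dosage, NurseID} determines non-prime {Diagnosis, Insurer}, so the relation is not even in 2NF.

1NF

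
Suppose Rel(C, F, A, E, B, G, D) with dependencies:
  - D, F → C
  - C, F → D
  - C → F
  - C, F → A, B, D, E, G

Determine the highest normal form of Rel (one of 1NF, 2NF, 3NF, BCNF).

BCNF

Candidate keys: {C}, {D, F}. Prime attributes: {C, D, F}.
The left-hand side of every FD is a superkey, so BCNF is satisfied.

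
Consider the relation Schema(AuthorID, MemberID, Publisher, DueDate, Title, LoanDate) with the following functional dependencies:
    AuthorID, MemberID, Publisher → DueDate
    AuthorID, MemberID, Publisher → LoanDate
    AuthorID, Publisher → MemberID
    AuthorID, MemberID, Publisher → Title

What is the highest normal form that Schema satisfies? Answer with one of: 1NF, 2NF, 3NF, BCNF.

Candidate key: {AuthorID, Publisher}. Prime attributes: {AuthorID, Publisher}.
Each dependency's left side is a superkey — BCNF holds.

BCNF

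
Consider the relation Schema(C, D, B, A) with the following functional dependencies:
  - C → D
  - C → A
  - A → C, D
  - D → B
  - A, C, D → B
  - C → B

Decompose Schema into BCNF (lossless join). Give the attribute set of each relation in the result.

Candidate keys of the original relation: {A}, {C}.
In {A, B, C, D}, {D} is not a superkey ({D}⁺ restricted to this set is {B, D}), so split on D → B into {B, D} and {A, C, D}.
{B, D}: every determinant is a superkey — BCNF.
{A, C, D}: every determinant is a superkey — BCNF.

{A, C, D}; {B, D}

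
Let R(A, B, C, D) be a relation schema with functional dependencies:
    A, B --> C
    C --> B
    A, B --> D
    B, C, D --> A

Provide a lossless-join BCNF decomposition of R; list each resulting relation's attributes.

Candidate keys of the original relation: {A, B}, {A, C}, {C, D}.
{A, B, C, D}: {C} determines {B, C} here but is not a superkey — split on C --> B, giving {B, C} and {A, C, D}.
{B, C}: every determinant is a superkey — BCNF.
{A, C, D}: every determinant is a superkey — BCNF.

{A, C, D}; {B, C}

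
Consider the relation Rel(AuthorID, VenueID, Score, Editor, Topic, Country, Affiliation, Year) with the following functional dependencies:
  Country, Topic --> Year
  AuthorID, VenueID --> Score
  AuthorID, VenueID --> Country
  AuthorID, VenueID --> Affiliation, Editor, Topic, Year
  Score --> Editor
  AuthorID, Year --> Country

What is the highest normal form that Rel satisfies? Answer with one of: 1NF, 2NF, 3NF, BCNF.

Candidate key: {AuthorID, VenueID}. Prime attributes: {AuthorID, VenueID}.
Country, Topic --> Year: {Country, Topic}⁺ = {Country, Topic, Year}, which is not all of the attributes, so the left side is not a superkey — BCNF is violated.
Because {Year} is non-prime and the left side of Country, Topic --> Year is not a superkey, the relation is not in 3NF.
No proper subset of a key has a non-prime attribute in its closure, so there is no partial dependency; 2NF holds.

2NF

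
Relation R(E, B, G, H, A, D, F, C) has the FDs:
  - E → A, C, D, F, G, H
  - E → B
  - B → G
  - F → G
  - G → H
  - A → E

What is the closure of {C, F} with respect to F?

Start with {C, F}.
F → G applies; add {G} → now {C, F, G}.
G → H applies; add {H} → now {C, F, G, H}.
No further FD applies.

{C, F, G, H}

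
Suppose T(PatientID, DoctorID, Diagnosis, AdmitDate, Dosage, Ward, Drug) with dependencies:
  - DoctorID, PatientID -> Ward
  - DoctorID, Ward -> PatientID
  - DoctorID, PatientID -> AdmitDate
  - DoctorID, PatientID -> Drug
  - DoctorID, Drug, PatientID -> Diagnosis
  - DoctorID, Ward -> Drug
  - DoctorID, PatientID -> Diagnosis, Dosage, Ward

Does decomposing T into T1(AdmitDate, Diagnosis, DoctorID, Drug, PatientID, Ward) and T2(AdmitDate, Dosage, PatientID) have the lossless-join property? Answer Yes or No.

No

T1 ∩ T2 = {AdmitDate, PatientID}; its closure under F is {AdmitDate, PatientID}.
T1 ⊄ {AdmitDate, PatientID} and T2 ⊄ {AdmitDate, PatientID}, so the split is lossy.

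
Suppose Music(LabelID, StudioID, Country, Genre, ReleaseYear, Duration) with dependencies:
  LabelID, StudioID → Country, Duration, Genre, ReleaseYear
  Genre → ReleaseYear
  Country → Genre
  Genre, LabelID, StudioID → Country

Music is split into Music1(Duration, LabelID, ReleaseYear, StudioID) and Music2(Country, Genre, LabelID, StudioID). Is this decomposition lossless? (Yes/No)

Music1 ∩ Music2 = {LabelID, StudioID}; its closure under F is {Country, Duration, Genre, LabelID, ReleaseYear, StudioID}.
This includes all of Music1, so the common attributes are a superkey of Music1 — the join is lossless.

Yes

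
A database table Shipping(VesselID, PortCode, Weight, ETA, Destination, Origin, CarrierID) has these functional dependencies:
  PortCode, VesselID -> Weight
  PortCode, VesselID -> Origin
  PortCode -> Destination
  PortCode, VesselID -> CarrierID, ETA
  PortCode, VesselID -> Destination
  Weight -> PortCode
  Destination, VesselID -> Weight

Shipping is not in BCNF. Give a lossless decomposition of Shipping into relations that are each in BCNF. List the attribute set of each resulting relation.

{CarrierID, ETA, Origin, VesselID, Weight}; {Destination, PortCode}; {PortCode, Weight}

Candidate keys of the original relation: {Destination, VesselID}, {PortCode, VesselID}, {VesselID, Weight}.
Within {CarrierID, Destination, ETA, Origin, PortCode, VesselID, Weight}: {PortCode}⁺ ∩ {CarrierID, Destination, ETA, Origin, PortCode, VesselID, Weight} = {Destination, PortCode}, not the whole set, so PortCode -> Destination violates BCNF; decompose into {Destination, PortCode} and {CarrierID, ETA, Origin, PortCode, VesselID, Weight}.
{Destination, PortCode} has no BCNF violation.
Within {CarrierID, ETA, Origin, PortCode, VesselID, Weight}: {Weight}⁺ ∩ {CarrierID, ETA, Origin, PortCode, VesselID, Weight} = {PortCode, Weight}, not the whole set, so Weight -> PortCode violates BCNF; decompose into {PortCode, Weight} and {CarrierID, ETA, Origin, VesselID, Weight}.
{PortCode, Weight} has no BCNF violation.
{CarrierID, ETA, Origin, VesselID, Weight} has no BCNF violation.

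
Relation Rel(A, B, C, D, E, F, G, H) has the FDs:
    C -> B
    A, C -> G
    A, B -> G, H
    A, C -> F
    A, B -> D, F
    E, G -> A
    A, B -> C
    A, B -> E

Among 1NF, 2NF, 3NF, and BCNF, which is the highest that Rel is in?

Candidate keys: {A, B}, {A, C}, {B, E, G}, {C, E, G}. Prime attributes: {A, B, C, E, G}.
C -> B: {C}⁺ = {B, C}, which is not all of the attributes, so the left side is not a superkey — BCNF is violated.
Since {B} ⊆ prime attributes and every other non-superkey FD also has a prime right side, the schema is in 3NF.

3NF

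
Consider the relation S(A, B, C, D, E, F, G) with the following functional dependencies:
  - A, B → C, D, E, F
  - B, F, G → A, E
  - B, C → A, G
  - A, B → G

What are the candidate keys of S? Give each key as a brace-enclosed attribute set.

{A, B}, {B, C}, {B, F, G}

Attributes never on any right-hand side: {B} — every candidate key must contain it.
{A, B}⁺ = {A, B, C, D, E, F, G} — all of the relation — so {A, B} is a candidate key.
{B, C}⁺ = {A, B, C, D, E, F, G} — all of the relation — so {B, C} is a candidate key.
{B, F, G}⁺ = {A, B, C, D, E, F, G} — all of the relation — so {B, F, G} is a candidate key.
These are minimal and exhaustive — every other superkey contains one of them.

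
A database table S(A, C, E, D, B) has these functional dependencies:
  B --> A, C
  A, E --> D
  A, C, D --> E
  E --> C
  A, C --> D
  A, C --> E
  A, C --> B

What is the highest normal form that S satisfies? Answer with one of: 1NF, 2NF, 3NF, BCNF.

Candidate keys: {A, C}, {A, E}, {B}. Prime attributes: {A, B, C, E}.
E --> C: {E}⁺ = {C, E}, which is not all of the attributes, so the left side is not a superkey — BCNF is violated.
Since {C} ⊆ prime attributes and every other non-superkey FD also has a prime right side, the schema is in 3NF.

3NF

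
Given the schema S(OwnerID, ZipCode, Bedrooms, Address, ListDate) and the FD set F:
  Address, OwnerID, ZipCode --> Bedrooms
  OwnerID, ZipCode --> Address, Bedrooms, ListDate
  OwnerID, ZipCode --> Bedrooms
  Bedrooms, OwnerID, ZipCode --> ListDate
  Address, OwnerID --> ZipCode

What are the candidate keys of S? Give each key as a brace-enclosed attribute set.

{Address, OwnerID}, {OwnerID, ZipCode}

Attributes never on any right-hand side: {OwnerID} — every candidate key must contain it.
{Address, OwnerID}⁺ = {Address, Bedrooms, ListDate, OwnerID, ZipCode} — all of the relation — so {Address, OwnerID} is a candidate key.
{OwnerID, ZipCode}⁺ = {Address, Bedrooms, ListDate, OwnerID, ZipCode} — all of the relation — so {OwnerID, ZipCode} is a candidate key.
Any other superkey properly contains one of these, so there are no further candidate keys.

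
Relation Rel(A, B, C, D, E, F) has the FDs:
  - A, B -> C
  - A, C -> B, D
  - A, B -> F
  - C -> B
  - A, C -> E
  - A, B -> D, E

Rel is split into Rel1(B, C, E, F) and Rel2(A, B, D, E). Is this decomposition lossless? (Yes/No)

The shared attributes are {B, E} and {B, E}⁺ = {B, E}.
Neither Rel1 nor Rel2 is contained in that closure, so the decomposition is lossy.

No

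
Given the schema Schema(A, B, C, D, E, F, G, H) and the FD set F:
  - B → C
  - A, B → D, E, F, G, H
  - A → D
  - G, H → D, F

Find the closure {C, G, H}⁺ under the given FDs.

{C, D, F, G, H}

Start with {C, G, H}.
G, H → D, F applies; add {D, F} → now {C, D, F, G, H}.
No further FD applies.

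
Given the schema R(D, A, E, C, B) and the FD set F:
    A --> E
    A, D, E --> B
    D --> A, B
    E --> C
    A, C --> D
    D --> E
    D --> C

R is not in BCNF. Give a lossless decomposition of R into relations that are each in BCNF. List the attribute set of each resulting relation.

{A, B, D, E}; {C, E}

Candidate keys of the original relation: {A}, {D}.
Within {A, B, C, D, E}: {E}⁺ ∩ {A, B, C, D, E} = {C, E}, not the whole set, so E --> C violates BCNF; decompose into {C, E} and {A, B, D, E}.
{C, E}: every determinant is a superkey — BCNF.
{A, B, D, E}: every determinant is a superkey — BCNF.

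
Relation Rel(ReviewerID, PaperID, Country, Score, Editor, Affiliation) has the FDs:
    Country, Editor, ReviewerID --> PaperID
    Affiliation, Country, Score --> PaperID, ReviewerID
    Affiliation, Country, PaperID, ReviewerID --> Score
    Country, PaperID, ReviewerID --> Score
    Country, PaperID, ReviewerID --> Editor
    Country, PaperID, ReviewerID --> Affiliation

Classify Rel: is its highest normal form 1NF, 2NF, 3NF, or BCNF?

Candidate keys: {Affiliation, Country, Score}, {Country, Editor, ReviewerID}, {Country, PaperID, ReviewerID}. Prime attributes: {Affiliation, Country, Editor, PaperID, ReviewerID, Score}.
Each dependency's left side is a superkey — BCNF holds.

BCNF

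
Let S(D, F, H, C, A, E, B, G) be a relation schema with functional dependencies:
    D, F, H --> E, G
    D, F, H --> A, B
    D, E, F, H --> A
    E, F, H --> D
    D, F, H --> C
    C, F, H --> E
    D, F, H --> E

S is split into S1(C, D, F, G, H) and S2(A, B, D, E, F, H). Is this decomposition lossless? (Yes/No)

Common attributes: {D, F, H}; their closure is {A, B, C, D, E, F, G, H}.
S1 is contained in that closure, so S1 ∩ S2 --> S1 holds and the join is lossless.

Yes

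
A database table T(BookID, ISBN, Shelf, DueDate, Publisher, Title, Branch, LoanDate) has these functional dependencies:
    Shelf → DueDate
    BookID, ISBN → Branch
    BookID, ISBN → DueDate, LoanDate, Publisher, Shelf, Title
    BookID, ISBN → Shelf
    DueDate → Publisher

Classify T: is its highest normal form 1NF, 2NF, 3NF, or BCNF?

2NF

Candidate key: {BookID, ISBN}. Prime attributes: {BookID, ISBN}.
Shelf → DueDate: {Shelf}⁺ = {DueDate, Publisher, Shelf}, which is not all of the attributes, so the left side is not a superkey — BCNF is violated.
Shelf → DueDate has non-prime {DueDate} on the right and a non-superkey on the left, so 3NF fails.
Checking every proper subset of each key, none determines a non-prime attribute — 2NF is satisfied.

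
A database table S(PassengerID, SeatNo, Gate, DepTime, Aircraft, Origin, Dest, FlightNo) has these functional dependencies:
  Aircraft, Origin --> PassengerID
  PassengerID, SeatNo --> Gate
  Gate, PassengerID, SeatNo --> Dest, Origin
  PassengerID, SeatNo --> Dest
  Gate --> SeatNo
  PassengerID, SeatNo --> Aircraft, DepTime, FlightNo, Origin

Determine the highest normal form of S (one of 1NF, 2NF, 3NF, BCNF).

3NF

Candidate keys: {Aircraft, Gate, Origin}, {Aircraft, Origin, SeatNo}, {Gate, PassengerID}, {PassengerID, SeatNo}. Prime attributes: {Aircraft, Gate, Origin, PassengerID, SeatNo}.
For Aircraft, Origin --> PassengerID we have {Aircraft, Origin}⁺ = {Aircraft, Origin, PassengerID}; {Aircraft, Origin} is not a superkey, so BCNF fails.
But every attribute on its right side ({PassengerID}) is prime, and the same holds for every other non-superkey FD, so 3NF still holds.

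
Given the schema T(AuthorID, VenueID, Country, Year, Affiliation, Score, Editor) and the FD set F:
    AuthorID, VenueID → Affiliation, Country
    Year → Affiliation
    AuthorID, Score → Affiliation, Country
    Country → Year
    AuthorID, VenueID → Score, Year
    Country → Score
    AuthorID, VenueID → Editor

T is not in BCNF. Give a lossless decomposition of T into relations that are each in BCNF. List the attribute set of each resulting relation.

Candidate key of the original relation: {AuthorID, VenueID}.
In {Affiliation, AuthorID, Country, Editor, Score, VenueID, Year}, {Year} is not a superkey ({Year}⁺ restricted to this set is {Affiliation, Year}), so split on Year → Affiliation into {Affiliation, Year} and {AuthorID, Country, Editor, Score, VenueID, Year}.
{Affiliation, Year} has no BCNF violation.
In {AuthorID, Country, Editor, Score, VenueID, Year}, {AuthorID, Score} is not a superkey ({AuthorID, Score}⁺ restricted to this set is {AuthorID, Country, Score, Year}), so split on AuthorID, Score → Country, Year into {AuthorID, Country, Score, Year} and {AuthorID, Editor, Score, VenueID}.
In {AuthorID, Country, Score, Year}, {Country} is not a superkey ({Country}⁺ restricted to this set is {Country, Score, Year}), so split on Country → Score, Year into {Country, Score, Year} and {AuthorID, Country}.
{Country, Score, Year} has no BCNF violation.
{AuthorID, Country} has no BCNF violation.
{AuthorID, Editor, Score, VenueID} has no BCNF violation.

{Affiliation, Year}; {AuthorID, Country}; {AuthorID, Editor, Score, VenueID}; {Country, Score, Year}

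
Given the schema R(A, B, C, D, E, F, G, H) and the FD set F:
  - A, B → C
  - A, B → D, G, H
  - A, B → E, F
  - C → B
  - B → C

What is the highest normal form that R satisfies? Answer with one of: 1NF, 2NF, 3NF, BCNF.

Candidate keys: {A, B}, {A, C}. Prime attributes: {A, B, C}.
For C → B we have {C}⁺ = {B, C}; {C} is not a superkey, so BCNF fails.
Its right-hand attributes {B} are all prime, as are those of every other non-superkey FD — the relation is in 3NF.

3NF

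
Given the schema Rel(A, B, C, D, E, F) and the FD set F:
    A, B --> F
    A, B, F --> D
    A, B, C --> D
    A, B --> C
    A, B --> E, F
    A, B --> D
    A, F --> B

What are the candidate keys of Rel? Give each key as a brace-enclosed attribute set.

Attributes never on any right-hand side: {A} — every candidate key must contain it.
{A, B}⁺ = {A, B, C, D, E, F}, which is every attribute, so {A, B} is a candidate key.
{A, F}⁺ = {A, B, C, D, E, F}, which is every attribute, so {A, F} is a candidate key.
No proper subset of any of these is a key, and no other minimal superkey exists.

{A, B}, {A, F}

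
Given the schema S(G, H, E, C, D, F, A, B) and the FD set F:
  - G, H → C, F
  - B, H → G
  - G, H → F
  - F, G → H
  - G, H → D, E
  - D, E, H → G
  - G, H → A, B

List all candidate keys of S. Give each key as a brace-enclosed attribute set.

{B, H}, {D, E, H}, {F, G}, {G, H}

Closure of {B, H} is {A, B, C, D, E, F, G, H}, the whole schema; {B, H} is a candidate key.
Closure of {F, G} is {A, B, C, D, E, F, G, H}, the whole schema; {F, G} is a candidate key.
Closure of {G, H} is {A, B, C, D, E, F, G, H}, the whole schema; {G, H} is a candidate key.
Closure of {D, E, H} is {A, B, C, D, E, F, G, H}, the whole schema; {D, E, H} is a candidate key.
No proper subset of any of these is a key, and no other minimal superkey exists.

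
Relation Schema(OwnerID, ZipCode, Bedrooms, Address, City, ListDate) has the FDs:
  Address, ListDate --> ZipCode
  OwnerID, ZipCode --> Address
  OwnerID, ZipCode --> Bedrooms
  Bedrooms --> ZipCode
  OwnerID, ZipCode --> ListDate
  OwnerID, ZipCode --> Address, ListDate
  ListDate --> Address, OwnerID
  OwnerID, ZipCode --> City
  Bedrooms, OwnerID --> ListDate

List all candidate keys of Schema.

{Bedrooms, OwnerID}, {ListDate}, {OwnerID, ZipCode}

Closure of {ListDate} is {Address, Bedrooms, City, ListDate, OwnerID, ZipCode}, the whole schema; {ListDate} is a candidate key.
Closure of {Bedrooms, OwnerID} is {Address, Bedrooms, City, ListDate, OwnerID, ZipCode}, the whole schema; {Bedrooms, OwnerID} is a candidate key.
Closure of {OwnerID, ZipCode} is {Address, Bedrooms, City, ListDate, OwnerID, ZipCode}, the whole schema; {OwnerID, ZipCode} is a candidate key.
No proper subset of any of these is a key, and no other minimal superkey exists.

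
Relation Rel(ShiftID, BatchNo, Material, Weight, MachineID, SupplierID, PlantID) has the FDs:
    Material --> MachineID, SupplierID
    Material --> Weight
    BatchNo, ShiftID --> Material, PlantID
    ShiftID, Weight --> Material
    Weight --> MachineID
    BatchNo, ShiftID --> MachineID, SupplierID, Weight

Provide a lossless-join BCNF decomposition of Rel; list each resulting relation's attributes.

{BatchNo, Material, PlantID, ShiftID}; {MachineID, Weight}; {Material, SupplierID, Weight}

Candidate key of the original relation: {BatchNo, ShiftID}.
Within {BatchNo, MachineID, Material, PlantID, ShiftID, SupplierID, Weight}: {Material}⁺ ∩ {BatchNo, MachineID, Material, PlantID, ShiftID, SupplierID, Weight} = {MachineID, Material, SupplierID, Weight}, not the whole set, so Material --> MachineID, SupplierID, Weight violates BCNF; decompose into {MachineID, Material, SupplierID, Weight} and {BatchNo, Material, PlantID, ShiftID}.
Within {MachineID, Material, SupplierID, Weight}: {Weight}⁺ ∩ {MachineID, Material, SupplierID, Weight} = {MachineID, Weight}, not the whole set, so Weight --> MachineID violates BCNF; decompose into {MachineID, Weight} and {Material, SupplierID, Weight}.
{MachineID, Weight}: every determinant is a superkey — BCNF.
{Material, SupplierID, Weight}: every determinant is a superkey — BCNF.
{BatchNo, Material, PlantID, ShiftID}: every determinant is a superkey — BCNF.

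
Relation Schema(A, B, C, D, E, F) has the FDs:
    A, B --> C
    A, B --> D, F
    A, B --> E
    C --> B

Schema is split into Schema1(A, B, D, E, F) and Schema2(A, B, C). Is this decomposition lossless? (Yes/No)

Schema1 ∩ Schema2 = {A, B}; its closure under F is {A, B, C, D, E, F}.
Since Schema1 ⊆ {A, B, C, D, E, F}, the intersection is a superkey of Schema1; the decomposition is lossless.

Yes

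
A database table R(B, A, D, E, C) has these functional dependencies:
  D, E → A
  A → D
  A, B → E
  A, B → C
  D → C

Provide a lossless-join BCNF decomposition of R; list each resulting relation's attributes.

Candidate keys of the original relation: {A, B}, {B, D, E}.
Within {A, B, C, D, E}: {D, E}⁺ ∩ {A, B, C, D, E} = {A, C, D, E}, not the whole set, so D, E → A, C violates BCNF; decompose into {A, C, D, E} and {B, D, E}.
Within {A, C, D, E}: {A}⁺ ∩ {A, C, D, E} = {A, C, D}, not the whole set, so A → C, D violates BCNF; decompose into {A, C, D} and {A, E}.
Within {A, C, D}: {D}⁺ ∩ {A, C, D} = {C, D}, not the whole set, so D → C violates BCNF; decompose into {C, D} and {A, D}.
{C, D} has no BCNF violation.
{A, D} has no BCNF violation.
{A, E} has no BCNF violation.
{B, D, E} has no BCNF violation.

{A, D}; {A, E}; {B, D, E}; {C, D}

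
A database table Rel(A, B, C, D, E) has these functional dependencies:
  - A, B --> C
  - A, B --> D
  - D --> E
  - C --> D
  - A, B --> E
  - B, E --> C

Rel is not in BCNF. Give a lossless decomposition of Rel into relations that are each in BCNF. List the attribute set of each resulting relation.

{A, B, C}; {C, D}; {D, E}

Candidate key of the original relation: {A, B}.
Within {A, B, C, D, E}: {D}⁺ ∩ {A, B, C, D, E} = {D, E}, not the whole set, so D --> E violates BCNF; decompose into {D, E} and {A, B, C, D}.
{D, E}: every determinant is a superkey — BCNF.
Within {A, B, C, D}: {C}⁺ ∩ {A, B, C, D} = {C, D}, not the whole set, so C --> D violates BCNF; decompose into {C, D} and {A, B, C}.
{C, D}: every determinant is a superkey — BCNF.
{A, B, C}: every determinant is a superkey — BCNF.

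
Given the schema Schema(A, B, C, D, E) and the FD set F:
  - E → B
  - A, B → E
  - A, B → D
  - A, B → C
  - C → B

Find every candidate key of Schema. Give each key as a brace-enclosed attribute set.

No FD produces {A}, so it must be in every candidate key.
Closure of {A, B} is {A, B, C, D, E}, the whole schema; {A, B} is a candidate key.
Closure of {A, C} is {A, B, C, D, E}, the whole schema; {A, C} is a candidate key.
Closure of {A, E} is {A, B, C, D, E}, the whole schema; {A, E} is a candidate key.
No proper subset of any of these is a key, and no other minimal superkey exists.

{A, B}, {A, C}, {A, E}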